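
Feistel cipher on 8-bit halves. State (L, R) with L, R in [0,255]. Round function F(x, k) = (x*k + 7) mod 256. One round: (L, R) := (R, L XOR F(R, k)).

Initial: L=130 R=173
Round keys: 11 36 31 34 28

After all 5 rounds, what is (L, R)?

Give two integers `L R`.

Answer: 99 98

Derivation:
Round 1 (k=11): L=173 R=244
Round 2 (k=36): L=244 R=250
Round 3 (k=31): L=250 R=185
Round 4 (k=34): L=185 R=99
Round 5 (k=28): L=99 R=98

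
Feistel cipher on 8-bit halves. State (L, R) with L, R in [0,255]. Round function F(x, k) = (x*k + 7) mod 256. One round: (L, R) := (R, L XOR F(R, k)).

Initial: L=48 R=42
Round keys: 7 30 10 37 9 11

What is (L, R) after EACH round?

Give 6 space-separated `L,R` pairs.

Answer: 42,29 29,71 71,208 208,80 80,7 7,4

Derivation:
Round 1 (k=7): L=42 R=29
Round 2 (k=30): L=29 R=71
Round 3 (k=10): L=71 R=208
Round 4 (k=37): L=208 R=80
Round 5 (k=9): L=80 R=7
Round 6 (k=11): L=7 R=4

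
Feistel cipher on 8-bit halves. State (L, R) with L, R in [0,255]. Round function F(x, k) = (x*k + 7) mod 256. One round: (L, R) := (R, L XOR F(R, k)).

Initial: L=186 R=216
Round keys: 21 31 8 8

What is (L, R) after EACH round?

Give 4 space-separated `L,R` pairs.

Round 1 (k=21): L=216 R=5
Round 2 (k=31): L=5 R=122
Round 3 (k=8): L=122 R=210
Round 4 (k=8): L=210 R=237

Answer: 216,5 5,122 122,210 210,237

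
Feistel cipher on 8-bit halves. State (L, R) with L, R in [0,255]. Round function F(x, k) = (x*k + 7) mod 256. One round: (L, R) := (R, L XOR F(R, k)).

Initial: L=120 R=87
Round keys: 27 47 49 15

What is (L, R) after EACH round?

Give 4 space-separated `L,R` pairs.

Answer: 87,76 76,172 172,191 191,148

Derivation:
Round 1 (k=27): L=87 R=76
Round 2 (k=47): L=76 R=172
Round 3 (k=49): L=172 R=191
Round 4 (k=15): L=191 R=148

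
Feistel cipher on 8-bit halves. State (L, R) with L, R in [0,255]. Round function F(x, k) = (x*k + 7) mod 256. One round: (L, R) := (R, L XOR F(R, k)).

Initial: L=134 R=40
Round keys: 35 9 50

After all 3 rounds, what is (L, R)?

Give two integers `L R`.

Round 1 (k=35): L=40 R=249
Round 2 (k=9): L=249 R=224
Round 3 (k=50): L=224 R=62

Answer: 224 62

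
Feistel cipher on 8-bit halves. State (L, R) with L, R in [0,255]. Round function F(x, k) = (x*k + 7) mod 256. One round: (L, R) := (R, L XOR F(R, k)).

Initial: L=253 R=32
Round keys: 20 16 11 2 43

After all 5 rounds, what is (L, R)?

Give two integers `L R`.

Answer: 228 253

Derivation:
Round 1 (k=20): L=32 R=122
Round 2 (k=16): L=122 R=135
Round 3 (k=11): L=135 R=174
Round 4 (k=2): L=174 R=228
Round 5 (k=43): L=228 R=253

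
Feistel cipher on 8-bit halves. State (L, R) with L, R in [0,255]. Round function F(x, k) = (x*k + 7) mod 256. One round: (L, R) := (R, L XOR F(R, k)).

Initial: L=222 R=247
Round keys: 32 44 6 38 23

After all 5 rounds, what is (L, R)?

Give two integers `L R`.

Answer: 15 134

Derivation:
Round 1 (k=32): L=247 R=57
Round 2 (k=44): L=57 R=36
Round 3 (k=6): L=36 R=230
Round 4 (k=38): L=230 R=15
Round 5 (k=23): L=15 R=134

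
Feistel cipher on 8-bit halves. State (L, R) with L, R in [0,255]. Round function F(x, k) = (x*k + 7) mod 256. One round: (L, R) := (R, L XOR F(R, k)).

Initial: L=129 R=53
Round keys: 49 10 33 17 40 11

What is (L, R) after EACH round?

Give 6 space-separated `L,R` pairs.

Round 1 (k=49): L=53 R=173
Round 2 (k=10): L=173 R=252
Round 3 (k=33): L=252 R=46
Round 4 (k=17): L=46 R=233
Round 5 (k=40): L=233 R=65
Round 6 (k=11): L=65 R=59

Answer: 53,173 173,252 252,46 46,233 233,65 65,59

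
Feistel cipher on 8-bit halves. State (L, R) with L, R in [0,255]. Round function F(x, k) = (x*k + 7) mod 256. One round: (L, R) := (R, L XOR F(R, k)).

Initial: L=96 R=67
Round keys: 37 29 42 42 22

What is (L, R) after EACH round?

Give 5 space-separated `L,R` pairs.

Round 1 (k=37): L=67 R=214
Round 2 (k=29): L=214 R=6
Round 3 (k=42): L=6 R=213
Round 4 (k=42): L=213 R=255
Round 5 (k=22): L=255 R=36

Answer: 67,214 214,6 6,213 213,255 255,36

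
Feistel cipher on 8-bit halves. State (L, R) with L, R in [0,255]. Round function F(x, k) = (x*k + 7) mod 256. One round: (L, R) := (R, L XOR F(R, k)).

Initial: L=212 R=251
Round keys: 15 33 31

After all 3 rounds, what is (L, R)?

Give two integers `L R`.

Answer: 148 155

Derivation:
Round 1 (k=15): L=251 R=104
Round 2 (k=33): L=104 R=148
Round 3 (k=31): L=148 R=155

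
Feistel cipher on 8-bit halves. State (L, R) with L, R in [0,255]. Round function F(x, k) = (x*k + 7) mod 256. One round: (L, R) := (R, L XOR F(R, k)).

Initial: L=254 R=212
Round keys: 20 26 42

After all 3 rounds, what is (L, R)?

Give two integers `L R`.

Round 1 (k=20): L=212 R=105
Round 2 (k=26): L=105 R=101
Round 3 (k=42): L=101 R=240

Answer: 101 240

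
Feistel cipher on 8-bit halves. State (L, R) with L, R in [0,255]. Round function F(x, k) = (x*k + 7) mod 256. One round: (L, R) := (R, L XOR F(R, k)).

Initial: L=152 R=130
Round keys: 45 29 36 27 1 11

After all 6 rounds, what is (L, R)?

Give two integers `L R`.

Round 1 (k=45): L=130 R=121
Round 2 (k=29): L=121 R=62
Round 3 (k=36): L=62 R=198
Round 4 (k=27): L=198 R=215
Round 5 (k=1): L=215 R=24
Round 6 (k=11): L=24 R=216

Answer: 24 216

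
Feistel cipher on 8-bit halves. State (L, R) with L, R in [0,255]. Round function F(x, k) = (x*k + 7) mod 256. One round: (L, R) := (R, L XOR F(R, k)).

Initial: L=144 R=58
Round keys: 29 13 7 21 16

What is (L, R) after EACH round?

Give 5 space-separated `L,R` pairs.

Answer: 58,9 9,70 70,248 248,25 25,111

Derivation:
Round 1 (k=29): L=58 R=9
Round 2 (k=13): L=9 R=70
Round 3 (k=7): L=70 R=248
Round 4 (k=21): L=248 R=25
Round 5 (k=16): L=25 R=111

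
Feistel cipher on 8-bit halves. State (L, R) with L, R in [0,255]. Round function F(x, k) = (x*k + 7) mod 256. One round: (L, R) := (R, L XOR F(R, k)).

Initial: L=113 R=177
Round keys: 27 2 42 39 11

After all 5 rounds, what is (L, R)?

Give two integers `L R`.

Round 1 (k=27): L=177 R=195
Round 2 (k=2): L=195 R=60
Round 3 (k=42): L=60 R=28
Round 4 (k=39): L=28 R=119
Round 5 (k=11): L=119 R=56

Answer: 119 56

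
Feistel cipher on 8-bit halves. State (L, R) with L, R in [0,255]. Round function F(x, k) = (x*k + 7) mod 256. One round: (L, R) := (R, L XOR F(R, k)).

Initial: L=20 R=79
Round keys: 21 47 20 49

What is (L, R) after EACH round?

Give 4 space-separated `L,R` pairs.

Answer: 79,150 150,222 222,201 201,94

Derivation:
Round 1 (k=21): L=79 R=150
Round 2 (k=47): L=150 R=222
Round 3 (k=20): L=222 R=201
Round 4 (k=49): L=201 R=94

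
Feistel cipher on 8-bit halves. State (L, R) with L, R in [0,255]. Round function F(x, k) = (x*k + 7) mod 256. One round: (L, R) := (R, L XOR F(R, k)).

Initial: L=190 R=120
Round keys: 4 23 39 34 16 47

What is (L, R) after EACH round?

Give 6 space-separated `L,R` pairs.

Answer: 120,89 89,126 126,96 96,185 185,247 247,217

Derivation:
Round 1 (k=4): L=120 R=89
Round 2 (k=23): L=89 R=126
Round 3 (k=39): L=126 R=96
Round 4 (k=34): L=96 R=185
Round 5 (k=16): L=185 R=247
Round 6 (k=47): L=247 R=217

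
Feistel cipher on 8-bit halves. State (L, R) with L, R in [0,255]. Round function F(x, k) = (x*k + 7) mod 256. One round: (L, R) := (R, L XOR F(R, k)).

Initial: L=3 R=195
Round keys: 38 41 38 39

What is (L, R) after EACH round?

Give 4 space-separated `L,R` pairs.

Answer: 195,250 250,210 210,201 201,116

Derivation:
Round 1 (k=38): L=195 R=250
Round 2 (k=41): L=250 R=210
Round 3 (k=38): L=210 R=201
Round 4 (k=39): L=201 R=116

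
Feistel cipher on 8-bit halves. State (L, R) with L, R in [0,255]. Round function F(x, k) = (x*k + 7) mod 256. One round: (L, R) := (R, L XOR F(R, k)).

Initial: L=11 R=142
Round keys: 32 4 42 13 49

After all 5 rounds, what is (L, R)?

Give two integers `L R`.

Round 1 (k=32): L=142 R=204
Round 2 (k=4): L=204 R=185
Round 3 (k=42): L=185 R=173
Round 4 (k=13): L=173 R=105
Round 5 (k=49): L=105 R=141

Answer: 105 141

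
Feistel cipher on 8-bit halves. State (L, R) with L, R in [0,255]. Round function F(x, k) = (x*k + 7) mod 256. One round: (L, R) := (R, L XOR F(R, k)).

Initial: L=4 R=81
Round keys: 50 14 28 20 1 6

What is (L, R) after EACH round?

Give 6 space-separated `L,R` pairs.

Answer: 81,221 221,76 76,138 138,131 131,0 0,132

Derivation:
Round 1 (k=50): L=81 R=221
Round 2 (k=14): L=221 R=76
Round 3 (k=28): L=76 R=138
Round 4 (k=20): L=138 R=131
Round 5 (k=1): L=131 R=0
Round 6 (k=6): L=0 R=132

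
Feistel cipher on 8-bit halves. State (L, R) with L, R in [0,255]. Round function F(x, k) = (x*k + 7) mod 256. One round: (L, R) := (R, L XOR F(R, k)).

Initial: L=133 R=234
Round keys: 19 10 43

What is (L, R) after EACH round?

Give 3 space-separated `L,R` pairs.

Answer: 234,224 224,45 45,118

Derivation:
Round 1 (k=19): L=234 R=224
Round 2 (k=10): L=224 R=45
Round 3 (k=43): L=45 R=118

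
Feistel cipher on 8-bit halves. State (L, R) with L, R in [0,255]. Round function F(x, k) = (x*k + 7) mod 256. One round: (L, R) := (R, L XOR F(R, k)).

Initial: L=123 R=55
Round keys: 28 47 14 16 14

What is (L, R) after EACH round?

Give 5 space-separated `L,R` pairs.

Answer: 55,112 112,160 160,183 183,215 215,126

Derivation:
Round 1 (k=28): L=55 R=112
Round 2 (k=47): L=112 R=160
Round 3 (k=14): L=160 R=183
Round 4 (k=16): L=183 R=215
Round 5 (k=14): L=215 R=126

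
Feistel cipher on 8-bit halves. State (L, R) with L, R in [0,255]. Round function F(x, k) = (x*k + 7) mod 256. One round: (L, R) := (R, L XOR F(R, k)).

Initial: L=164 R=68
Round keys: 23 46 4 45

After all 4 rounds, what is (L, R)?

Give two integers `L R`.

Answer: 188 30

Derivation:
Round 1 (k=23): L=68 R=135
Round 2 (k=46): L=135 R=13
Round 3 (k=4): L=13 R=188
Round 4 (k=45): L=188 R=30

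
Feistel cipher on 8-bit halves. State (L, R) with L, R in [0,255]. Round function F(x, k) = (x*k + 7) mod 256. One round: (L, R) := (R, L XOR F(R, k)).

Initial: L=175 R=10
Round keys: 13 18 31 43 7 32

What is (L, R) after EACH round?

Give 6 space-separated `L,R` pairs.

Answer: 10,38 38,185 185,72 72,166 166,217 217,129

Derivation:
Round 1 (k=13): L=10 R=38
Round 2 (k=18): L=38 R=185
Round 3 (k=31): L=185 R=72
Round 4 (k=43): L=72 R=166
Round 5 (k=7): L=166 R=217
Round 6 (k=32): L=217 R=129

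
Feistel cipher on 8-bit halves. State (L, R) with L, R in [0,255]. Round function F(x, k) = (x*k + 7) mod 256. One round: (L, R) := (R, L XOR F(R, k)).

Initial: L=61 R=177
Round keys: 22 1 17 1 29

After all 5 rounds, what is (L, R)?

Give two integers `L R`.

Answer: 146 140

Derivation:
Round 1 (k=22): L=177 R=0
Round 2 (k=1): L=0 R=182
Round 3 (k=17): L=182 R=29
Round 4 (k=1): L=29 R=146
Round 5 (k=29): L=146 R=140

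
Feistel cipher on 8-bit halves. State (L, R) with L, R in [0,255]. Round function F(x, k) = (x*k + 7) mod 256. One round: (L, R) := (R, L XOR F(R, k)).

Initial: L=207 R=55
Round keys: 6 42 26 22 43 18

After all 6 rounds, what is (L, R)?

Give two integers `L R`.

Round 1 (k=6): L=55 R=158
Round 2 (k=42): L=158 R=196
Round 3 (k=26): L=196 R=113
Round 4 (k=22): L=113 R=121
Round 5 (k=43): L=121 R=43
Round 6 (k=18): L=43 R=116

Answer: 43 116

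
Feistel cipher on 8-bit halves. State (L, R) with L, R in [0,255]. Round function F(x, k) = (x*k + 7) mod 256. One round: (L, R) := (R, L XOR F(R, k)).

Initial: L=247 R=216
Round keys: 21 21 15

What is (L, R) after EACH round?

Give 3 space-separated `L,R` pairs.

Answer: 216,72 72,55 55,8

Derivation:
Round 1 (k=21): L=216 R=72
Round 2 (k=21): L=72 R=55
Round 3 (k=15): L=55 R=8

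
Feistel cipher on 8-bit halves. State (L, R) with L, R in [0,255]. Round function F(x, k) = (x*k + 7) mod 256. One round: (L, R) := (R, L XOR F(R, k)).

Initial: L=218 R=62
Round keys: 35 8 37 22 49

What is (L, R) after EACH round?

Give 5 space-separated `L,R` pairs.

Answer: 62,91 91,225 225,215 215,96 96,176

Derivation:
Round 1 (k=35): L=62 R=91
Round 2 (k=8): L=91 R=225
Round 3 (k=37): L=225 R=215
Round 4 (k=22): L=215 R=96
Round 5 (k=49): L=96 R=176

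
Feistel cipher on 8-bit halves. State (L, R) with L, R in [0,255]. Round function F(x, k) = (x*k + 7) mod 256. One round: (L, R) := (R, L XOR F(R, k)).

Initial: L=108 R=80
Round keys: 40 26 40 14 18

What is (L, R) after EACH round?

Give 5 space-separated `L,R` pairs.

Answer: 80,235 235,181 181,164 164,74 74,159

Derivation:
Round 1 (k=40): L=80 R=235
Round 2 (k=26): L=235 R=181
Round 3 (k=40): L=181 R=164
Round 4 (k=14): L=164 R=74
Round 5 (k=18): L=74 R=159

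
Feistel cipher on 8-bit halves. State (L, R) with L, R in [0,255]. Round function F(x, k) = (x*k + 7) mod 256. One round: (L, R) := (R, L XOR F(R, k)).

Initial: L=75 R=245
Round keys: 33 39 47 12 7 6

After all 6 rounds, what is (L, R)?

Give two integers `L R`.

Answer: 52 33

Derivation:
Round 1 (k=33): L=245 R=215
Round 2 (k=39): L=215 R=61
Round 3 (k=47): L=61 R=237
Round 4 (k=12): L=237 R=30
Round 5 (k=7): L=30 R=52
Round 6 (k=6): L=52 R=33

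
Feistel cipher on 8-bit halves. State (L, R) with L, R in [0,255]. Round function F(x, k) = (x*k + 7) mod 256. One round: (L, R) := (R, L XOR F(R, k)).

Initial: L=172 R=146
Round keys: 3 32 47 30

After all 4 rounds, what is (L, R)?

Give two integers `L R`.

Round 1 (k=3): L=146 R=17
Round 2 (k=32): L=17 R=181
Round 3 (k=47): L=181 R=83
Round 4 (k=30): L=83 R=116

Answer: 83 116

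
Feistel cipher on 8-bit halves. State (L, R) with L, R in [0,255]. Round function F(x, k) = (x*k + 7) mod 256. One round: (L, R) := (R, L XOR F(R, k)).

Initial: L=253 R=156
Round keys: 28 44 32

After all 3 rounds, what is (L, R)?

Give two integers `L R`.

Round 1 (k=28): L=156 R=234
Round 2 (k=44): L=234 R=163
Round 3 (k=32): L=163 R=141

Answer: 163 141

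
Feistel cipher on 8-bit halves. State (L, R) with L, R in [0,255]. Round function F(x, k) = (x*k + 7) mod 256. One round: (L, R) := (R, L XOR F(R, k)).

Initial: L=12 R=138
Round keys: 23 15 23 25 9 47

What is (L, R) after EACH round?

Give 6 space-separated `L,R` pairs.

Answer: 138,97 97,60 60,10 10,61 61,38 38,60

Derivation:
Round 1 (k=23): L=138 R=97
Round 2 (k=15): L=97 R=60
Round 3 (k=23): L=60 R=10
Round 4 (k=25): L=10 R=61
Round 5 (k=9): L=61 R=38
Round 6 (k=47): L=38 R=60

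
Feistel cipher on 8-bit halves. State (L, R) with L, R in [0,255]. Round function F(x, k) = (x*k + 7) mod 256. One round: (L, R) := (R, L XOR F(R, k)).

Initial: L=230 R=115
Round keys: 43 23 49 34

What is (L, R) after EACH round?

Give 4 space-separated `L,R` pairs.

Answer: 115,190 190,106 106,239 239,175

Derivation:
Round 1 (k=43): L=115 R=190
Round 2 (k=23): L=190 R=106
Round 3 (k=49): L=106 R=239
Round 4 (k=34): L=239 R=175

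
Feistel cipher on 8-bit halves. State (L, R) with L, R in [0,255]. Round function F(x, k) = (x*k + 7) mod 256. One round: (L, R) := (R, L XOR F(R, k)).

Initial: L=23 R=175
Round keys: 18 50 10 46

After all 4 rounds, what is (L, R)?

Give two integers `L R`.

Round 1 (k=18): L=175 R=66
Round 2 (k=50): L=66 R=68
Round 3 (k=10): L=68 R=237
Round 4 (k=46): L=237 R=217

Answer: 237 217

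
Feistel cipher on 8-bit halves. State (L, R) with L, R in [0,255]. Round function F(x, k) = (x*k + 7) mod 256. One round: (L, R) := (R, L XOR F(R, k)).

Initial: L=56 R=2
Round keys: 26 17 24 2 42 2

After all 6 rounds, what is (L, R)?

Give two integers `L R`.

Round 1 (k=26): L=2 R=3
Round 2 (k=17): L=3 R=56
Round 3 (k=24): L=56 R=68
Round 4 (k=2): L=68 R=183
Round 5 (k=42): L=183 R=73
Round 6 (k=2): L=73 R=46

Answer: 73 46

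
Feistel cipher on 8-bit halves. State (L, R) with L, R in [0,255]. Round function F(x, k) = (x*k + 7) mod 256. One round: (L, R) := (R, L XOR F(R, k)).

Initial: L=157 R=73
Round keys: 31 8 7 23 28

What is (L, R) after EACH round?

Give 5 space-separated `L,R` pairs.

Round 1 (k=31): L=73 R=67
Round 2 (k=8): L=67 R=86
Round 3 (k=7): L=86 R=34
Round 4 (k=23): L=34 R=67
Round 5 (k=28): L=67 R=121

Answer: 73,67 67,86 86,34 34,67 67,121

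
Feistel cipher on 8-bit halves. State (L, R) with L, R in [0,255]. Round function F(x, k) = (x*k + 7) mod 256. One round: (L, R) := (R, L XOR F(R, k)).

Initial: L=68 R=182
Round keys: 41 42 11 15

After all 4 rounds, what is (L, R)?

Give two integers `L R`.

Round 1 (k=41): L=182 R=105
Round 2 (k=42): L=105 R=247
Round 3 (k=11): L=247 R=205
Round 4 (k=15): L=205 R=253

Answer: 205 253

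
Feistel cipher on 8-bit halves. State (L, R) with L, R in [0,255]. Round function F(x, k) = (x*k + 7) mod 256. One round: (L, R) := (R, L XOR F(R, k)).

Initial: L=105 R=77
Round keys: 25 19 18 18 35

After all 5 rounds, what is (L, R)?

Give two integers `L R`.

Answer: 156 243

Derivation:
Round 1 (k=25): L=77 R=229
Round 2 (k=19): L=229 R=75
Round 3 (k=18): L=75 R=168
Round 4 (k=18): L=168 R=156
Round 5 (k=35): L=156 R=243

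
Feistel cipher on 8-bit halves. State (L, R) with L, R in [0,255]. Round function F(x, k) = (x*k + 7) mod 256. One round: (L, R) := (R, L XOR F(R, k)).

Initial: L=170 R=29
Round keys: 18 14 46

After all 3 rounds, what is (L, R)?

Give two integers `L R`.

Round 1 (k=18): L=29 R=187
Round 2 (k=14): L=187 R=92
Round 3 (k=46): L=92 R=52

Answer: 92 52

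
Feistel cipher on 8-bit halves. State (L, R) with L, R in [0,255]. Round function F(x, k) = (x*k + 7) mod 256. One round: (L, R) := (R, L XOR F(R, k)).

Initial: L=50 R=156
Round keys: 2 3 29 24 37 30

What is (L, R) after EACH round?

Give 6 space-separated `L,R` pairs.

Round 1 (k=2): L=156 R=13
Round 2 (k=3): L=13 R=178
Round 3 (k=29): L=178 R=60
Round 4 (k=24): L=60 R=21
Round 5 (k=37): L=21 R=44
Round 6 (k=30): L=44 R=58

Answer: 156,13 13,178 178,60 60,21 21,44 44,58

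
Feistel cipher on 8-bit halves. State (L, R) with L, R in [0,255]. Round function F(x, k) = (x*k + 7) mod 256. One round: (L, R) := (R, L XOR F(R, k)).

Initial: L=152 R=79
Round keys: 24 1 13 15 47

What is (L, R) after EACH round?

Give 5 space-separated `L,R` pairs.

Round 1 (k=24): L=79 R=247
Round 2 (k=1): L=247 R=177
Round 3 (k=13): L=177 R=243
Round 4 (k=15): L=243 R=245
Round 5 (k=47): L=245 R=241

Answer: 79,247 247,177 177,243 243,245 245,241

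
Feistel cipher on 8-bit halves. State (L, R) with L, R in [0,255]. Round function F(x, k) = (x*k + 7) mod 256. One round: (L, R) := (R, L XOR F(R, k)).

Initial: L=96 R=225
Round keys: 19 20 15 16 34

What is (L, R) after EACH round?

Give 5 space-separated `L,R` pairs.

Round 1 (k=19): L=225 R=218
Round 2 (k=20): L=218 R=238
Round 3 (k=15): L=238 R=35
Round 4 (k=16): L=35 R=217
Round 5 (k=34): L=217 R=250

Answer: 225,218 218,238 238,35 35,217 217,250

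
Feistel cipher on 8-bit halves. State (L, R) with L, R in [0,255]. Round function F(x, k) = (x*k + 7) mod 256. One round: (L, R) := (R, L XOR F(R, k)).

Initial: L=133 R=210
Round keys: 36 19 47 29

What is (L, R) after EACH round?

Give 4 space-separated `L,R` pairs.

Answer: 210,10 10,23 23,74 74,126

Derivation:
Round 1 (k=36): L=210 R=10
Round 2 (k=19): L=10 R=23
Round 3 (k=47): L=23 R=74
Round 4 (k=29): L=74 R=126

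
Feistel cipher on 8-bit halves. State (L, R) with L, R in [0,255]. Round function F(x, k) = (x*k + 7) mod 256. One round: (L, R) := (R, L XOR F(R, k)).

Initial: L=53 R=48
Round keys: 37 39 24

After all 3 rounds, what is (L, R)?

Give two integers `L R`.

Round 1 (k=37): L=48 R=194
Round 2 (k=39): L=194 R=165
Round 3 (k=24): L=165 R=189

Answer: 165 189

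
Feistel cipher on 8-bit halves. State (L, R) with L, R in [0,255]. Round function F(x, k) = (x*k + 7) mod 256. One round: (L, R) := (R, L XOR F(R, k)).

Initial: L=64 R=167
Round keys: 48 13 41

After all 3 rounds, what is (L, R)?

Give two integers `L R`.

Answer: 149 243

Derivation:
Round 1 (k=48): L=167 R=23
Round 2 (k=13): L=23 R=149
Round 3 (k=41): L=149 R=243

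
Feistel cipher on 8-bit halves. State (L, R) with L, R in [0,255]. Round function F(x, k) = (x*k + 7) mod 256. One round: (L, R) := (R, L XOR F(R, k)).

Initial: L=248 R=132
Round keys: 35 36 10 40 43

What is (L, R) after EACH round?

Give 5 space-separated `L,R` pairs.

Round 1 (k=35): L=132 R=235
Round 2 (k=36): L=235 R=151
Round 3 (k=10): L=151 R=6
Round 4 (k=40): L=6 R=96
Round 5 (k=43): L=96 R=33

Answer: 132,235 235,151 151,6 6,96 96,33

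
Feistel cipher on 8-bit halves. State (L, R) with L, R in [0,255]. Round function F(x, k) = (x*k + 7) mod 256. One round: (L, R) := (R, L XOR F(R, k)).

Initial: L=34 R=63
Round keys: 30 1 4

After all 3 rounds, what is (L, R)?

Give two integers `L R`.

Answer: 109 240

Derivation:
Round 1 (k=30): L=63 R=75
Round 2 (k=1): L=75 R=109
Round 3 (k=4): L=109 R=240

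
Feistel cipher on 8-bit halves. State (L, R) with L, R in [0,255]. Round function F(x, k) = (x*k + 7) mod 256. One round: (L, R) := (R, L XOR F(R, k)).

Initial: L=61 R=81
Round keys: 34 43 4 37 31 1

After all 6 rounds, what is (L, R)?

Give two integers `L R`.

Round 1 (k=34): L=81 R=244
Round 2 (k=43): L=244 R=82
Round 3 (k=4): L=82 R=187
Round 4 (k=37): L=187 R=92
Round 5 (k=31): L=92 R=144
Round 6 (k=1): L=144 R=203

Answer: 144 203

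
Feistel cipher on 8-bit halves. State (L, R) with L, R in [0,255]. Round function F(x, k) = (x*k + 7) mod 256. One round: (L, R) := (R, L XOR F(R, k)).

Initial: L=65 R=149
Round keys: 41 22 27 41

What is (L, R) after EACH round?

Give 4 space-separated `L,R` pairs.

Round 1 (k=41): L=149 R=165
Round 2 (k=22): L=165 R=160
Round 3 (k=27): L=160 R=66
Round 4 (k=41): L=66 R=57

Answer: 149,165 165,160 160,66 66,57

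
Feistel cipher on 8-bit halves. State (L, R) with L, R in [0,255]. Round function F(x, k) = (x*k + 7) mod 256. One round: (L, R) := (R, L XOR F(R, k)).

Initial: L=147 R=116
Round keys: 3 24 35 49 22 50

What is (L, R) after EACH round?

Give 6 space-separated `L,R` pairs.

Answer: 116,240 240,243 243,176 176,68 68,111 111,241

Derivation:
Round 1 (k=3): L=116 R=240
Round 2 (k=24): L=240 R=243
Round 3 (k=35): L=243 R=176
Round 4 (k=49): L=176 R=68
Round 5 (k=22): L=68 R=111
Round 6 (k=50): L=111 R=241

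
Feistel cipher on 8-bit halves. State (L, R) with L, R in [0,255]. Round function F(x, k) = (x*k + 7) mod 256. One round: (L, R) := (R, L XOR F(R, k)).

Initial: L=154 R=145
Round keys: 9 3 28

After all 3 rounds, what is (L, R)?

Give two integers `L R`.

Answer: 164 77

Derivation:
Round 1 (k=9): L=145 R=186
Round 2 (k=3): L=186 R=164
Round 3 (k=28): L=164 R=77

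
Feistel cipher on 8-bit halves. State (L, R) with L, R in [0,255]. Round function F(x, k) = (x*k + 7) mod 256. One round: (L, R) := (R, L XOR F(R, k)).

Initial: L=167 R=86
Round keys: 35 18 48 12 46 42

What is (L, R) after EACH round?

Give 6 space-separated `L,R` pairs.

Answer: 86,110 110,149 149,153 153,166 166,66 66,125

Derivation:
Round 1 (k=35): L=86 R=110
Round 2 (k=18): L=110 R=149
Round 3 (k=48): L=149 R=153
Round 4 (k=12): L=153 R=166
Round 5 (k=46): L=166 R=66
Round 6 (k=42): L=66 R=125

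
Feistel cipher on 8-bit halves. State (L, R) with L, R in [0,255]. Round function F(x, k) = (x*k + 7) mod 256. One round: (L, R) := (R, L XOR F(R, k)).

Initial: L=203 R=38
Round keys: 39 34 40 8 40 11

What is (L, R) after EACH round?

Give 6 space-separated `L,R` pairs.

Round 1 (k=39): L=38 R=26
Round 2 (k=34): L=26 R=93
Round 3 (k=40): L=93 R=149
Round 4 (k=8): L=149 R=242
Round 5 (k=40): L=242 R=66
Round 6 (k=11): L=66 R=47

Answer: 38,26 26,93 93,149 149,242 242,66 66,47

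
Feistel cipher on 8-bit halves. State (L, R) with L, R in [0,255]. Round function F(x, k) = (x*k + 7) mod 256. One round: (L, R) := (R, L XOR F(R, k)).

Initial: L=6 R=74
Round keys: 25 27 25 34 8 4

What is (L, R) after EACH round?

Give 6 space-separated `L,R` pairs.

Answer: 74,71 71,206 206,98 98,197 197,77 77,254

Derivation:
Round 1 (k=25): L=74 R=71
Round 2 (k=27): L=71 R=206
Round 3 (k=25): L=206 R=98
Round 4 (k=34): L=98 R=197
Round 5 (k=8): L=197 R=77
Round 6 (k=4): L=77 R=254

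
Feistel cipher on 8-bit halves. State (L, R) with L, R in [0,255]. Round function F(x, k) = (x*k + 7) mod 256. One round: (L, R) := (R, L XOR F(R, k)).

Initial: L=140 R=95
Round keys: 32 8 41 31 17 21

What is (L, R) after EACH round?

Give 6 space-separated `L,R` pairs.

Round 1 (k=32): L=95 R=107
Round 2 (k=8): L=107 R=0
Round 3 (k=41): L=0 R=108
Round 4 (k=31): L=108 R=27
Round 5 (k=17): L=27 R=190
Round 6 (k=21): L=190 R=134

Answer: 95,107 107,0 0,108 108,27 27,190 190,134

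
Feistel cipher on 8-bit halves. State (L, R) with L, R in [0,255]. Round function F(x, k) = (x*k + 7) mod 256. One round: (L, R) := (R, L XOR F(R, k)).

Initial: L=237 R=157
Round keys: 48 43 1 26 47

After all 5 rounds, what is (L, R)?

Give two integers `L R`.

Answer: 49 227

Derivation:
Round 1 (k=48): L=157 R=154
Round 2 (k=43): L=154 R=120
Round 3 (k=1): L=120 R=229
Round 4 (k=26): L=229 R=49
Round 5 (k=47): L=49 R=227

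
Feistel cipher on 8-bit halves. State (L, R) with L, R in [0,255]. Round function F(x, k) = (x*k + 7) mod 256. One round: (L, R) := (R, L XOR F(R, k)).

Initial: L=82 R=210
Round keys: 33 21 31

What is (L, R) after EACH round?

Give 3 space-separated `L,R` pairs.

Answer: 210,75 75,252 252,192

Derivation:
Round 1 (k=33): L=210 R=75
Round 2 (k=21): L=75 R=252
Round 3 (k=31): L=252 R=192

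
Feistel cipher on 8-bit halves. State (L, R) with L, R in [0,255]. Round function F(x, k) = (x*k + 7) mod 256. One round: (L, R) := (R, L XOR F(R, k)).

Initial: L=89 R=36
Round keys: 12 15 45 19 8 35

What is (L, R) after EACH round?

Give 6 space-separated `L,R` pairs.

Round 1 (k=12): L=36 R=238
Round 2 (k=15): L=238 R=221
Round 3 (k=45): L=221 R=14
Round 4 (k=19): L=14 R=204
Round 5 (k=8): L=204 R=105
Round 6 (k=35): L=105 R=174

Answer: 36,238 238,221 221,14 14,204 204,105 105,174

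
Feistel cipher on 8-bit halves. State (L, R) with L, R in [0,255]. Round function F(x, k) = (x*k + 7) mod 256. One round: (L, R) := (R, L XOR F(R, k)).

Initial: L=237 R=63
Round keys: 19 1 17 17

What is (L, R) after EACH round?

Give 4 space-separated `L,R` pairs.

Round 1 (k=19): L=63 R=89
Round 2 (k=1): L=89 R=95
Round 3 (k=17): L=95 R=15
Round 4 (k=17): L=15 R=89

Answer: 63,89 89,95 95,15 15,89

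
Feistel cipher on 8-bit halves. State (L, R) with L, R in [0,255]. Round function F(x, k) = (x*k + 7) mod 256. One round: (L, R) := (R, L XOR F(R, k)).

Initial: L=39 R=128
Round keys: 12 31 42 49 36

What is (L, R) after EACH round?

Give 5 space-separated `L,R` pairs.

Answer: 128,32 32,103 103,205 205,35 35,62

Derivation:
Round 1 (k=12): L=128 R=32
Round 2 (k=31): L=32 R=103
Round 3 (k=42): L=103 R=205
Round 4 (k=49): L=205 R=35
Round 5 (k=36): L=35 R=62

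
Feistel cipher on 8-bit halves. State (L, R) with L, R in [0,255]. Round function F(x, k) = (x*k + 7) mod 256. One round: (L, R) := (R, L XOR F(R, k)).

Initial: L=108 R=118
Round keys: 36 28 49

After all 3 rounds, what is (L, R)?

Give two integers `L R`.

Round 1 (k=36): L=118 R=243
Round 2 (k=28): L=243 R=237
Round 3 (k=49): L=237 R=151

Answer: 237 151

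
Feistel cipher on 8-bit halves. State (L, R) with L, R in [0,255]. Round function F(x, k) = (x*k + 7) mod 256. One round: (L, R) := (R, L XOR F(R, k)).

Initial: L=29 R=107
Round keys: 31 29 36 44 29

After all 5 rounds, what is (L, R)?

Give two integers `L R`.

Answer: 176 181

Derivation:
Round 1 (k=31): L=107 R=225
Round 2 (k=29): L=225 R=239
Round 3 (k=36): L=239 R=66
Round 4 (k=44): L=66 R=176
Round 5 (k=29): L=176 R=181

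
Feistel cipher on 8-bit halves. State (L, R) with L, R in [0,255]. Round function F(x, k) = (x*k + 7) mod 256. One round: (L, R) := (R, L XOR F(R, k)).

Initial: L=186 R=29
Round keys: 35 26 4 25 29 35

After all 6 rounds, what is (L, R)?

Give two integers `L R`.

Round 1 (k=35): L=29 R=68
Round 2 (k=26): L=68 R=242
Round 3 (k=4): L=242 R=139
Round 4 (k=25): L=139 R=104
Round 5 (k=29): L=104 R=68
Round 6 (k=35): L=68 R=59

Answer: 68 59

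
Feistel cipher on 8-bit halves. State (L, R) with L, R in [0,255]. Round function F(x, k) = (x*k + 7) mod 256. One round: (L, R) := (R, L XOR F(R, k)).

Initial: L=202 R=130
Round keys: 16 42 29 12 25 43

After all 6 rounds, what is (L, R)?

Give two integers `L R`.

Round 1 (k=16): L=130 R=237
Round 2 (k=42): L=237 R=107
Round 3 (k=29): L=107 R=203
Round 4 (k=12): L=203 R=224
Round 5 (k=25): L=224 R=44
Round 6 (k=43): L=44 R=139

Answer: 44 139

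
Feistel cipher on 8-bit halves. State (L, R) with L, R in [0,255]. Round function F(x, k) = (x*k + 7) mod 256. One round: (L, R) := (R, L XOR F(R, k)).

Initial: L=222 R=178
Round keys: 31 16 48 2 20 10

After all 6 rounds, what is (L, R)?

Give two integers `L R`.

Round 1 (k=31): L=178 R=75
Round 2 (k=16): L=75 R=5
Round 3 (k=48): L=5 R=188
Round 4 (k=2): L=188 R=122
Round 5 (k=20): L=122 R=51
Round 6 (k=10): L=51 R=127

Answer: 51 127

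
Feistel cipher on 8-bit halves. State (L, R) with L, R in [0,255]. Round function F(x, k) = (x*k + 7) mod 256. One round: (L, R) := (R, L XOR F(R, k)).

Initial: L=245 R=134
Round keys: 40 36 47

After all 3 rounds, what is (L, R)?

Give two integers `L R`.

Round 1 (k=40): L=134 R=2
Round 2 (k=36): L=2 R=201
Round 3 (k=47): L=201 R=236

Answer: 201 236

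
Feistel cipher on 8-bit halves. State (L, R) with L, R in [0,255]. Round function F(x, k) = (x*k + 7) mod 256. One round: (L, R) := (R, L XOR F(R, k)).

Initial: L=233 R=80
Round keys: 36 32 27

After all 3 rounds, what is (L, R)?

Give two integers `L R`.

Answer: 151 90

Derivation:
Round 1 (k=36): L=80 R=174
Round 2 (k=32): L=174 R=151
Round 3 (k=27): L=151 R=90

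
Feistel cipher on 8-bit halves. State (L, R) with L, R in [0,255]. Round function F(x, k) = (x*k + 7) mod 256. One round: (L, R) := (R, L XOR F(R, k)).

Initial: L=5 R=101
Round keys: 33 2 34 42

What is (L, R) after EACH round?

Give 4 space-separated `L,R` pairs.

Answer: 101,9 9,124 124,118 118,31

Derivation:
Round 1 (k=33): L=101 R=9
Round 2 (k=2): L=9 R=124
Round 3 (k=34): L=124 R=118
Round 4 (k=42): L=118 R=31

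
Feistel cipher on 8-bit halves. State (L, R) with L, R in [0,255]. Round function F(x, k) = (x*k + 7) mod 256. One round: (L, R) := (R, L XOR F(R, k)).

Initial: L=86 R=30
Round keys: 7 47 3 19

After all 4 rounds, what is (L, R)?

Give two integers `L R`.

Answer: 134 175

Derivation:
Round 1 (k=7): L=30 R=143
Round 2 (k=47): L=143 R=86
Round 3 (k=3): L=86 R=134
Round 4 (k=19): L=134 R=175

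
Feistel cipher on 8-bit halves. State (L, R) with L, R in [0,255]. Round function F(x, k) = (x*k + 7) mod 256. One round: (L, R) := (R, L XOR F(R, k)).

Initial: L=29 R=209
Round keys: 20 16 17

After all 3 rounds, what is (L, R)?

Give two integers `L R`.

Round 1 (k=20): L=209 R=70
Round 2 (k=16): L=70 R=182
Round 3 (k=17): L=182 R=91

Answer: 182 91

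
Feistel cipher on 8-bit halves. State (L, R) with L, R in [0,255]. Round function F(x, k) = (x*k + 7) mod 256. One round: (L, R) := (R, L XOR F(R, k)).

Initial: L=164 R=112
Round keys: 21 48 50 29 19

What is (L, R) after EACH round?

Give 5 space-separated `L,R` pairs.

Answer: 112,147 147,231 231,182 182,66 66,91

Derivation:
Round 1 (k=21): L=112 R=147
Round 2 (k=48): L=147 R=231
Round 3 (k=50): L=231 R=182
Round 4 (k=29): L=182 R=66
Round 5 (k=19): L=66 R=91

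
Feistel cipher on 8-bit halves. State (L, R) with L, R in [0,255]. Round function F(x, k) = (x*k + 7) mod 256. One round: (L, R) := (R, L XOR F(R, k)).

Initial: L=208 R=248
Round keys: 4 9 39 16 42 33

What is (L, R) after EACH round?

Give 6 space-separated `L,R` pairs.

Answer: 248,55 55,14 14,30 30,233 233,95 95,175

Derivation:
Round 1 (k=4): L=248 R=55
Round 2 (k=9): L=55 R=14
Round 3 (k=39): L=14 R=30
Round 4 (k=16): L=30 R=233
Round 5 (k=42): L=233 R=95
Round 6 (k=33): L=95 R=175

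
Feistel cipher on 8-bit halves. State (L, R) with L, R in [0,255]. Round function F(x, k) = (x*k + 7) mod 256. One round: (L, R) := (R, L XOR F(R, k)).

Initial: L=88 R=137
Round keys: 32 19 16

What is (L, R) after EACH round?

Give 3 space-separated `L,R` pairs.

Answer: 137,127 127,253 253,168

Derivation:
Round 1 (k=32): L=137 R=127
Round 2 (k=19): L=127 R=253
Round 3 (k=16): L=253 R=168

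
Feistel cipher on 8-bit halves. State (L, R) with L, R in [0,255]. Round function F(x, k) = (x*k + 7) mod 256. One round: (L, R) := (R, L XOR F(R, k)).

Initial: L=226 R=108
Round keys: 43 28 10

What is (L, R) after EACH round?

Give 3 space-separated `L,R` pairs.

Round 1 (k=43): L=108 R=201
Round 2 (k=28): L=201 R=111
Round 3 (k=10): L=111 R=148

Answer: 108,201 201,111 111,148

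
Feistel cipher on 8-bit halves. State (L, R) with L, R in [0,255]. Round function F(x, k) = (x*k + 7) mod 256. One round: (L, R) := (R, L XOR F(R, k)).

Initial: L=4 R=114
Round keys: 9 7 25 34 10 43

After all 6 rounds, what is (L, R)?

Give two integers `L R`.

Round 1 (k=9): L=114 R=13
Round 2 (k=7): L=13 R=16
Round 3 (k=25): L=16 R=154
Round 4 (k=34): L=154 R=107
Round 5 (k=10): L=107 R=175
Round 6 (k=43): L=175 R=7

Answer: 175 7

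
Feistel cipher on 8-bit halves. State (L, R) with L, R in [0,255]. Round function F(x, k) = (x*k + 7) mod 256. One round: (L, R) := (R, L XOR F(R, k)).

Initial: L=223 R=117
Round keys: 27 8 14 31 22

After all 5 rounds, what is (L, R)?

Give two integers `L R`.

Round 1 (k=27): L=117 R=129
Round 2 (k=8): L=129 R=122
Round 3 (k=14): L=122 R=50
Round 4 (k=31): L=50 R=111
Round 5 (k=22): L=111 R=163

Answer: 111 163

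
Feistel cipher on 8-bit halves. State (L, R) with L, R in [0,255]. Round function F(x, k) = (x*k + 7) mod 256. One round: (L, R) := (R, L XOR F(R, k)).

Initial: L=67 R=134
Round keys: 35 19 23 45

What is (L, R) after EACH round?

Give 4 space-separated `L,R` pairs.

Answer: 134,26 26,115 115,70 70,38

Derivation:
Round 1 (k=35): L=134 R=26
Round 2 (k=19): L=26 R=115
Round 3 (k=23): L=115 R=70
Round 4 (k=45): L=70 R=38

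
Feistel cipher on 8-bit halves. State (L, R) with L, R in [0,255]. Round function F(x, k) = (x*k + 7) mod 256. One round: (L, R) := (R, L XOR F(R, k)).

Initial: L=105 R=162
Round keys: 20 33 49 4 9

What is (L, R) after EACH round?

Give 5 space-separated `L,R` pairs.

Round 1 (k=20): L=162 R=198
Round 2 (k=33): L=198 R=47
Round 3 (k=49): L=47 R=192
Round 4 (k=4): L=192 R=40
Round 5 (k=9): L=40 R=175

Answer: 162,198 198,47 47,192 192,40 40,175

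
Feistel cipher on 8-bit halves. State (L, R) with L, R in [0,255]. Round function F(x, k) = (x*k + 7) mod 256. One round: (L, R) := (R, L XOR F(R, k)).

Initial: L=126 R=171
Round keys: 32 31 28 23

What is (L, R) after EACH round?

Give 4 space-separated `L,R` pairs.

Round 1 (k=32): L=171 R=25
Round 2 (k=31): L=25 R=165
Round 3 (k=28): L=165 R=10
Round 4 (k=23): L=10 R=72

Answer: 171,25 25,165 165,10 10,72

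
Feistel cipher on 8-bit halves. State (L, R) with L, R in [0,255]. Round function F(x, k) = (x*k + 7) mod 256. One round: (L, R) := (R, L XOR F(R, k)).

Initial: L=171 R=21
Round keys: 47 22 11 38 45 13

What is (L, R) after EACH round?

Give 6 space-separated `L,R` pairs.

Round 1 (k=47): L=21 R=73
Round 2 (k=22): L=73 R=88
Round 3 (k=11): L=88 R=134
Round 4 (k=38): L=134 R=179
Round 5 (k=45): L=179 R=248
Round 6 (k=13): L=248 R=44

Answer: 21,73 73,88 88,134 134,179 179,248 248,44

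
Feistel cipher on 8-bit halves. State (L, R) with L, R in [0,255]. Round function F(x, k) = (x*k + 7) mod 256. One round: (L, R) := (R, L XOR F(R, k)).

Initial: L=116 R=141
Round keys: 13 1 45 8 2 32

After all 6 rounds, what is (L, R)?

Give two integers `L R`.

Round 1 (k=13): L=141 R=68
Round 2 (k=1): L=68 R=198
Round 3 (k=45): L=198 R=145
Round 4 (k=8): L=145 R=73
Round 5 (k=2): L=73 R=8
Round 6 (k=32): L=8 R=78

Answer: 8 78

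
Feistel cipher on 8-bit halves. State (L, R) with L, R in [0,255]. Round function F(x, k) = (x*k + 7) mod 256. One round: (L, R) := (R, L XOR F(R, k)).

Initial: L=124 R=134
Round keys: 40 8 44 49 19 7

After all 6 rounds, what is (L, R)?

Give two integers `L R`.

Round 1 (k=40): L=134 R=139
Round 2 (k=8): L=139 R=217
Round 3 (k=44): L=217 R=216
Round 4 (k=49): L=216 R=134
Round 5 (k=19): L=134 R=33
Round 6 (k=7): L=33 R=104

Answer: 33 104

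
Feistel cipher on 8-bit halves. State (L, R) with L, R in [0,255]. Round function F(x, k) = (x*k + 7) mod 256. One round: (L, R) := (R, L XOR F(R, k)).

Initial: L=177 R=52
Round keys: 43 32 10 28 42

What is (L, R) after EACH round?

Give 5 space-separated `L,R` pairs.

Answer: 52,114 114,115 115,247 247,120 120,64

Derivation:
Round 1 (k=43): L=52 R=114
Round 2 (k=32): L=114 R=115
Round 3 (k=10): L=115 R=247
Round 4 (k=28): L=247 R=120
Round 5 (k=42): L=120 R=64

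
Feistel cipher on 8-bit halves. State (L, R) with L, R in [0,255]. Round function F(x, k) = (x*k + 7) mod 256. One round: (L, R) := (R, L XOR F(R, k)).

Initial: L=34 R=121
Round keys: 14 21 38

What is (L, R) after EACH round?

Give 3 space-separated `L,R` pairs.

Round 1 (k=14): L=121 R=135
Round 2 (k=21): L=135 R=99
Round 3 (k=38): L=99 R=62

Answer: 121,135 135,99 99,62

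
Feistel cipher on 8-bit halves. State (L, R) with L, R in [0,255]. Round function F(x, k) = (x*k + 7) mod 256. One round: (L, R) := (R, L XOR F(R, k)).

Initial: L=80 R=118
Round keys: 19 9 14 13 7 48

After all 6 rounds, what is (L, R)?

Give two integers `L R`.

Answer: 194 232

Derivation:
Round 1 (k=19): L=118 R=153
Round 2 (k=9): L=153 R=30
Round 3 (k=14): L=30 R=50
Round 4 (k=13): L=50 R=143
Round 5 (k=7): L=143 R=194
Round 6 (k=48): L=194 R=232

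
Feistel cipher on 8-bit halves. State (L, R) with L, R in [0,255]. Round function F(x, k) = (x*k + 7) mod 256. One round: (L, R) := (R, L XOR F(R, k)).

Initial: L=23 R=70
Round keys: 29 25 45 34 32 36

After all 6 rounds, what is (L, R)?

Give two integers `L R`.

Answer: 95 139

Derivation:
Round 1 (k=29): L=70 R=226
Round 2 (k=25): L=226 R=95
Round 3 (k=45): L=95 R=88
Round 4 (k=34): L=88 R=232
Round 5 (k=32): L=232 R=95
Round 6 (k=36): L=95 R=139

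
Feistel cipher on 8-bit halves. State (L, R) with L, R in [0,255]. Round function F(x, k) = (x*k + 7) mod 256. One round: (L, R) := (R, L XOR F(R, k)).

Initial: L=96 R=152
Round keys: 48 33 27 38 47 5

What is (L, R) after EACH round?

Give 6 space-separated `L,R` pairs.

Answer: 152,231 231,86 86,254 254,237 237,116 116,166

Derivation:
Round 1 (k=48): L=152 R=231
Round 2 (k=33): L=231 R=86
Round 3 (k=27): L=86 R=254
Round 4 (k=38): L=254 R=237
Round 5 (k=47): L=237 R=116
Round 6 (k=5): L=116 R=166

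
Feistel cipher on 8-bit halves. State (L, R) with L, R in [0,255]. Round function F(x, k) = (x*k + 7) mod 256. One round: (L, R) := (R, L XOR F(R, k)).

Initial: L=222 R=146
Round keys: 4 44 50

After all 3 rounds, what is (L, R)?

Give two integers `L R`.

Round 1 (k=4): L=146 R=145
Round 2 (k=44): L=145 R=97
Round 3 (k=50): L=97 R=104

Answer: 97 104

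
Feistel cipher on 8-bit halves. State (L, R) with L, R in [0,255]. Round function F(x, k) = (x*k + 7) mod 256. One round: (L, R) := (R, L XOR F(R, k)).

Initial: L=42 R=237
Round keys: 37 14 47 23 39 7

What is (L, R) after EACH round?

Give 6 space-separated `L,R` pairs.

Round 1 (k=37): L=237 R=98
Round 2 (k=14): L=98 R=142
Round 3 (k=47): L=142 R=123
Round 4 (k=23): L=123 R=154
Round 5 (k=39): L=154 R=6
Round 6 (k=7): L=6 R=171

Answer: 237,98 98,142 142,123 123,154 154,6 6,171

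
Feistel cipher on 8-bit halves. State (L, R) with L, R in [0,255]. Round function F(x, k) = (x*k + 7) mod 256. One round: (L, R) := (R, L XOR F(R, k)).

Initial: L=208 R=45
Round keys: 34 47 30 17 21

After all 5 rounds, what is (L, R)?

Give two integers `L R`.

Round 1 (k=34): L=45 R=209
Round 2 (k=47): L=209 R=75
Round 3 (k=30): L=75 R=0
Round 4 (k=17): L=0 R=76
Round 5 (k=21): L=76 R=67

Answer: 76 67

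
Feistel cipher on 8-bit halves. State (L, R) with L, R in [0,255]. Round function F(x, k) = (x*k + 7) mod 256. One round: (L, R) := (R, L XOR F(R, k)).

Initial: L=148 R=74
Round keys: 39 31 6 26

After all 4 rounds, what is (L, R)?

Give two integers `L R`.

Answer: 198 39

Derivation:
Round 1 (k=39): L=74 R=217
Round 2 (k=31): L=217 R=4
Round 3 (k=6): L=4 R=198
Round 4 (k=26): L=198 R=39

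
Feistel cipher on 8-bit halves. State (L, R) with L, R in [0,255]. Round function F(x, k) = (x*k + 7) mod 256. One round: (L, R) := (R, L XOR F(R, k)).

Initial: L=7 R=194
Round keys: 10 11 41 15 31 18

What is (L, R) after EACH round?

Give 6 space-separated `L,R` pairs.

Answer: 194,156 156,121 121,244 244,42 42,233 233,67

Derivation:
Round 1 (k=10): L=194 R=156
Round 2 (k=11): L=156 R=121
Round 3 (k=41): L=121 R=244
Round 4 (k=15): L=244 R=42
Round 5 (k=31): L=42 R=233
Round 6 (k=18): L=233 R=67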